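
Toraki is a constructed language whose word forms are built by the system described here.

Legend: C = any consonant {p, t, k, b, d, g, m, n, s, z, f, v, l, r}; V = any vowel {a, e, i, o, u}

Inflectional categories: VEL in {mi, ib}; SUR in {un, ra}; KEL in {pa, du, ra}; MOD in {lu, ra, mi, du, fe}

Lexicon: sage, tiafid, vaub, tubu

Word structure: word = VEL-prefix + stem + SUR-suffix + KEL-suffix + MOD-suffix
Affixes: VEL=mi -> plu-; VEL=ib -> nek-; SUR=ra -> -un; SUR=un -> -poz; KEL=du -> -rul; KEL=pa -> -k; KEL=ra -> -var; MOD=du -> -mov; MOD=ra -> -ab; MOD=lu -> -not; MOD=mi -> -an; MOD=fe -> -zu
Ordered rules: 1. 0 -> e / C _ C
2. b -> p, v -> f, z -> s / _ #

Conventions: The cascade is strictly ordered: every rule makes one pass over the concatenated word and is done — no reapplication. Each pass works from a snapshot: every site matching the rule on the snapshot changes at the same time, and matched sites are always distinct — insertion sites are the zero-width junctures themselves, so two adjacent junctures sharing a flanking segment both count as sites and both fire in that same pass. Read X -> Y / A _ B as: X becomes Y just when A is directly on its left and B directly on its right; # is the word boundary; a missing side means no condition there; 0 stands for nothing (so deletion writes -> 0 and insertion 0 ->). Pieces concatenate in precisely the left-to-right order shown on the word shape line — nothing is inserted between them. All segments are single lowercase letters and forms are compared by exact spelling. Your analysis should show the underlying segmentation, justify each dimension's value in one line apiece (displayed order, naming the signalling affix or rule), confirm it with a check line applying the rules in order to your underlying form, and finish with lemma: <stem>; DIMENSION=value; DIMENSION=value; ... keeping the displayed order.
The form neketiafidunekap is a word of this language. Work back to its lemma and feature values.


underlying: nek-tiafid-un-k-ab
VEL=ib - signalled by the affix nek-
SUR=ra - signalled by the affix -un
KEL=pa - signalled by the affix -k
MOD=ra - signalled by the affix -ab
check: nektiafidunkab -> neketiafidunekab -> neketiafidunekap
lemma: tiafid; VEL=ib; SUR=ra; KEL=pa; MOD=ra


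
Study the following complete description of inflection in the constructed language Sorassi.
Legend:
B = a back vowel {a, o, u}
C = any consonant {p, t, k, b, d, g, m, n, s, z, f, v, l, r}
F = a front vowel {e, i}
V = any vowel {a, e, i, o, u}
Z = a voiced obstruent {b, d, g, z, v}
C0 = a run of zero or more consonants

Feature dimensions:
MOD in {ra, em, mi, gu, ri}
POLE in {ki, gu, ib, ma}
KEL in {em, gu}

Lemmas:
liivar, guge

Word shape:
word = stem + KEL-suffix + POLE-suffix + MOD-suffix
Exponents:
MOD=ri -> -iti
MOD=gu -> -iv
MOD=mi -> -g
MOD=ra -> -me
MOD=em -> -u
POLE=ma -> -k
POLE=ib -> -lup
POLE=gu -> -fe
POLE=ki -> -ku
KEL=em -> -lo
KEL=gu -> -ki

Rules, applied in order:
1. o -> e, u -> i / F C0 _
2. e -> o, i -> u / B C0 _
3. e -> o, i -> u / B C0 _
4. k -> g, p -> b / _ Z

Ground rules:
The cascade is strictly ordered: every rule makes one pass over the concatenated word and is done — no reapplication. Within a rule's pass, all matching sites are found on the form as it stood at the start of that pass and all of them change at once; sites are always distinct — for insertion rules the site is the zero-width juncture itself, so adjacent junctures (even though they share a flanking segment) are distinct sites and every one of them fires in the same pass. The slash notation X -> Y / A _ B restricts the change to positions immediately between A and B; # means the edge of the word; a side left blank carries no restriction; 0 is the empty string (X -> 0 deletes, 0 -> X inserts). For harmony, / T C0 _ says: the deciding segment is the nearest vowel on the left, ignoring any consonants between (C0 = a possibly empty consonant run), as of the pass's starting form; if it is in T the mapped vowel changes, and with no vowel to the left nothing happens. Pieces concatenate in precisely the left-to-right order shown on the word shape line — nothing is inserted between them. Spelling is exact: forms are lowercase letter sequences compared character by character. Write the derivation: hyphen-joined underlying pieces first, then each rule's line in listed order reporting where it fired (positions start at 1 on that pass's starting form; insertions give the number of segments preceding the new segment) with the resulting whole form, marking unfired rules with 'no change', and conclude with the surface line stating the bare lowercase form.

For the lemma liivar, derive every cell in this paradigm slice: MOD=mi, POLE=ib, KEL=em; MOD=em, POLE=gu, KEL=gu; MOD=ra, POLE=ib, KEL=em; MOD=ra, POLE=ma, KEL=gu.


cell MOD=mi, POLE=ib, KEL=em:
underlying: liivar-lo-lup-g
1. o -> e, u -> i / F C0 _: no change
2. e -> o, i -> u / B C0 _: no change
3. e -> o, i -> u / B C0 _: no change
4. k -> g, p -> b / _ Z: fires at position(s) 11: liivarlolubg
surface: liivarlolubg

cell MOD=em, POLE=gu, KEL=gu:
underlying: liivar-ki-fe-u
1. o -> e, u -> i / F C0 _: fires at position(s) 11: liivarkifei
2. e -> o, i -> u / B C0 _: fires at position(s) 8: liivarkufei
3. e -> o, i -> u / B C0 _: fires at position(s) 10: liivarkufoi
4. k -> g, p -> b / _ Z: no change
surface: liivarkufoi

cell MOD=ra, POLE=ib, KEL=em:
underlying: liivar-lo-lup-me
1. o -> e, u -> i / F C0 _: no change
2. e -> o, i -> u / B C0 _: fires at position(s) 13: liivarlolupmo
3. e -> o, i -> u / B C0 _: no change
4. k -> g, p -> b / _ Z: no change
surface: liivarlolupmo

cell MOD=ra, POLE=ma, KEL=gu:
underlying: liivar-ki-k-me
1. o -> e, u -> i / F C0 _: no change
2. e -> o, i -> u / B C0 _: fires at position(s) 8: liivarkukme
3. e -> o, i -> u / B C0 _: fires at position(s) 11: liivarkukmo
4. k -> g, p -> b / _ Z: no change
surface: liivarkukmo


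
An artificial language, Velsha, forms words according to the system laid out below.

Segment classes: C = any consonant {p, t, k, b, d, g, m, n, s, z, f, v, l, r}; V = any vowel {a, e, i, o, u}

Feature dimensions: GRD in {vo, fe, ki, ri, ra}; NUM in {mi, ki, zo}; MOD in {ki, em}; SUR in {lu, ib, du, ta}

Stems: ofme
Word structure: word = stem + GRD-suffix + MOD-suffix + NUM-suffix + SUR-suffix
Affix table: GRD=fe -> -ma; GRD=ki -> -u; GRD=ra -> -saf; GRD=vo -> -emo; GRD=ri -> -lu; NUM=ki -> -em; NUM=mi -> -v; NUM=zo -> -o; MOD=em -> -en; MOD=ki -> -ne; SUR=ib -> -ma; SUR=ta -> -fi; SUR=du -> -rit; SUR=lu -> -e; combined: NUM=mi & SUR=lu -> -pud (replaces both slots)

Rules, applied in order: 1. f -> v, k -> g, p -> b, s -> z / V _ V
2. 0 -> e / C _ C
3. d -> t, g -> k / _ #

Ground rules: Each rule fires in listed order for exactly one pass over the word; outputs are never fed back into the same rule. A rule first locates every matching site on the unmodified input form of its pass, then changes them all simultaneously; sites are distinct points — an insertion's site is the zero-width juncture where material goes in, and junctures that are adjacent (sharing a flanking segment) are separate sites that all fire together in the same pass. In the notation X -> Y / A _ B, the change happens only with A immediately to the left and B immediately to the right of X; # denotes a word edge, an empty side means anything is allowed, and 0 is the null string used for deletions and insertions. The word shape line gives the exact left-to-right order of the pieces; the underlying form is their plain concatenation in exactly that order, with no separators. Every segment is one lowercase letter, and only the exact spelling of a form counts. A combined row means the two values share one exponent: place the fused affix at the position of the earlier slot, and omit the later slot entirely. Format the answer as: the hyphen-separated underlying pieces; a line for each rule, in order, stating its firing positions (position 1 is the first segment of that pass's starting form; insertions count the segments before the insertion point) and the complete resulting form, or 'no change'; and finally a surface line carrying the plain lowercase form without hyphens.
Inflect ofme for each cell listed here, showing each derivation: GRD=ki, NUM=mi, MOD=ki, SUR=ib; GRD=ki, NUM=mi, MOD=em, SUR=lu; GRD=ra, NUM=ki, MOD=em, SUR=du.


cell GRD=ki, NUM=mi, MOD=ki, SUR=ib:
underlying: ofme-u-ne-v-ma
1. f -> v, k -> g, p -> b, s -> z / V _ V: no change
2. 0 -> e / C _ C: inserts after position(s) 2, 8: ofemeunevema
3. d -> t, g -> k / _ #: no change
surface: ofemeunevema

cell GRD=ki, NUM=mi, MOD=em, SUR=lu:
underlying: ofme-u-en-pud
1. f -> v, k -> g, p -> b, s -> z / V _ V: no change
2. 0 -> e / C _ C: inserts after position(s) 2, 7: ofemeuenepud
3. d -> t, g -> k / _ #: fires at position(s) 12: ofemeueneput
surface: ofemeueneput

cell GRD=ra, NUM=ki, MOD=em, SUR=du:
underlying: ofme-saf-en-em-rit
1. f -> v, k -> g, p -> b, s -> z / V _ V: fires at position(s) 5, 7: ofmezavenemrit
2. 0 -> e / C _ C: inserts after position(s) 2, 11: ofemezavenemerit
3. d -> t, g -> k / _ #: no change
surface: ofemezavenemerit


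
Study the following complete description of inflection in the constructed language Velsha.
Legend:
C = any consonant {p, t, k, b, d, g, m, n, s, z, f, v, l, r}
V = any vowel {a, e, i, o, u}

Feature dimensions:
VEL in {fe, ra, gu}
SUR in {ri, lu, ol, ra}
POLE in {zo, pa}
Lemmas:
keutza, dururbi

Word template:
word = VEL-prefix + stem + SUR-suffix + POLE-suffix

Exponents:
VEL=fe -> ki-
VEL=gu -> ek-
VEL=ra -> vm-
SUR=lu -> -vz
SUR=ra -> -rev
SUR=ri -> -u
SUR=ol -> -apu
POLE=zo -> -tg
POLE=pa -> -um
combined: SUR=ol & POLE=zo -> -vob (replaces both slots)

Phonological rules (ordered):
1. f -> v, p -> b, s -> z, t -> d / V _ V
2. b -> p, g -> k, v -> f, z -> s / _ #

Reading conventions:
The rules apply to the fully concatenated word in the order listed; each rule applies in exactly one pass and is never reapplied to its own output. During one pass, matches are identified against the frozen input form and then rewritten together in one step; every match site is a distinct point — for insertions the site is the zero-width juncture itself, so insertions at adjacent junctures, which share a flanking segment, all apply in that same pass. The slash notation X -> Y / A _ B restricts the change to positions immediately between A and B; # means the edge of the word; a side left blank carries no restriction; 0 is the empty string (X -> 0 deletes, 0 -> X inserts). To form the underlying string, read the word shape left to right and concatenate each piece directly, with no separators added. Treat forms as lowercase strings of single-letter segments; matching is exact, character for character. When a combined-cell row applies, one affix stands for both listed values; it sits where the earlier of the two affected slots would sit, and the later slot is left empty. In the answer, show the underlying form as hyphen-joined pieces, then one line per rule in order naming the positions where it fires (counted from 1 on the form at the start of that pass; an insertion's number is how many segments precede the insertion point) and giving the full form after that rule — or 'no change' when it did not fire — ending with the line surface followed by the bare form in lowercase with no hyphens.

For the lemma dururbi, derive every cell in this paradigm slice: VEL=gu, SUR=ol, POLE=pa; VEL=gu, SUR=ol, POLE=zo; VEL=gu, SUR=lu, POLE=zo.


cell VEL=gu, SUR=ol, POLE=pa:
underlying: ek-dururbi-apu-um
1. f -> v, p -> b, s -> z, t -> d / V _ V: fires at position(s) 11: ekdururbiabuum
2. b -> p, g -> k, v -> f, z -> s / _ #: no change
surface: ekdururbiabuum

cell VEL=gu, SUR=ol, POLE=zo:
underlying: ek-dururbi-vob
1. f -> v, p -> b, s -> z, t -> d / V _ V: no change
2. b -> p, g -> k, v -> f, z -> s / _ #: fires at position(s) 12: ekdururbivop
surface: ekdururbivop

cell VEL=gu, SUR=lu, POLE=zo:
underlying: ek-dururbi-vz-tg
1. f -> v, p -> b, s -> z, t -> d / V _ V: no change
2. b -> p, g -> k, v -> f, z -> s / _ #: fires at position(s) 13: ekdururbivztk
surface: ekdururbivztk


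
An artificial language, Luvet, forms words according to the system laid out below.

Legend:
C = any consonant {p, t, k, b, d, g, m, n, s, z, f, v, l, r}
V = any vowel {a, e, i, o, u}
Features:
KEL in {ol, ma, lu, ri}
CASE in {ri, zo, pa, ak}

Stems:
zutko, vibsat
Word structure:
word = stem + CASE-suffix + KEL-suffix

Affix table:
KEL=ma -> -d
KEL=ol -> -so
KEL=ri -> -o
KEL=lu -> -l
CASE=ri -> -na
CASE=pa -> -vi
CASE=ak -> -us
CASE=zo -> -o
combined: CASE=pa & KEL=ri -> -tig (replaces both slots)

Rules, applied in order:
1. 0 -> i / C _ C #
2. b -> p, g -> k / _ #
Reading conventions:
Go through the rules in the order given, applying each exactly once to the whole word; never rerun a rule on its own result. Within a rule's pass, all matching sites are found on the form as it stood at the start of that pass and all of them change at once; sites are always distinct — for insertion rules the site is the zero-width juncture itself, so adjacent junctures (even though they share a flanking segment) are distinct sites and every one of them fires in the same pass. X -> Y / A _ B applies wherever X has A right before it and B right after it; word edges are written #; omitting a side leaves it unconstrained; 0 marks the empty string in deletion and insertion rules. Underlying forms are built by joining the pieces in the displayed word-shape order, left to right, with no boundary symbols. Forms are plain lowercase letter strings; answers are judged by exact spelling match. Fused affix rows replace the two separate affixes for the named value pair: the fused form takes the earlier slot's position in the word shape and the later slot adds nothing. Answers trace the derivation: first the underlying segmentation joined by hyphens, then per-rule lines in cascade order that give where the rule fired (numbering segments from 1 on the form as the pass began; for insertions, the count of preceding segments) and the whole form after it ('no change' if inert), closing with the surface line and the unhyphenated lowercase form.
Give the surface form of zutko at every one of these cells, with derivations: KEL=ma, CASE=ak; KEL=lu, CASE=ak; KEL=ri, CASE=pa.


cell KEL=ma, CASE=ak:
underlying: zutko-us-d
1. 0 -> i / C _ C #: inserts after position(s) 7: zutkousid
2. b -> p, g -> k / _ #: no change
surface: zutkousid

cell KEL=lu, CASE=ak:
underlying: zutko-us-l
1. 0 -> i / C _ C #: inserts after position(s) 7: zutkousil
2. b -> p, g -> k / _ #: no change
surface: zutkousil

cell KEL=ri, CASE=pa:
underlying: zutko-tig
1. 0 -> i / C _ C #: no change
2. b -> p, g -> k / _ #: fires at position(s) 8: zutkotik
surface: zutkotik


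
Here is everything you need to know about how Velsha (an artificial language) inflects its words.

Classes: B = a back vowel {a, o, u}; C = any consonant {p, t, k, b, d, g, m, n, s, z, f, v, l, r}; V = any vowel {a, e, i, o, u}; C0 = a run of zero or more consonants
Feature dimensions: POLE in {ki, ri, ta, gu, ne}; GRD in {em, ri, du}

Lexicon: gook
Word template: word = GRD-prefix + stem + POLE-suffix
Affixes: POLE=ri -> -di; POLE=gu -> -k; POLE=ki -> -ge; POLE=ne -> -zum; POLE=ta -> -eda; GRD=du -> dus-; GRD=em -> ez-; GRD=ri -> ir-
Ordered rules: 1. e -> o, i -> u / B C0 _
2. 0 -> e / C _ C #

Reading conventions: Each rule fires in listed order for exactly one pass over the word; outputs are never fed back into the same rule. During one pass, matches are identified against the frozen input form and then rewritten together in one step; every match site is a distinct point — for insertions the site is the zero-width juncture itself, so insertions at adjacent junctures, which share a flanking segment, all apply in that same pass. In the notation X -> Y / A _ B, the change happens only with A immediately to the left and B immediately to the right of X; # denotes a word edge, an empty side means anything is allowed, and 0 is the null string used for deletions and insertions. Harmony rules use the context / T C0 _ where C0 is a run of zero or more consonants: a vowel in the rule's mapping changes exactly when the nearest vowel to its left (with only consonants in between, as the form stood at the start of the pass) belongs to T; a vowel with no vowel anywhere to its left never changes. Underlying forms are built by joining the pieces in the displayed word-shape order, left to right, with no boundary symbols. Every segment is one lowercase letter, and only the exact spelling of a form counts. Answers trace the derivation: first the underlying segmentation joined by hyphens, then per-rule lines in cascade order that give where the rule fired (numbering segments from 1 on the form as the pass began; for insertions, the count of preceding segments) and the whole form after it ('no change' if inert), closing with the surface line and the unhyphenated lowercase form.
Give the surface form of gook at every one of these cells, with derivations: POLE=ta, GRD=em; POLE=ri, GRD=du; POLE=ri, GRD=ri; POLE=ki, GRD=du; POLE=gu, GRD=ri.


cell POLE=ta, GRD=em:
underlying: ez-gook-eda
1. e -> o, i -> u / B C0 _: fires at position(s) 7: ezgookoda
2. 0 -> e / C _ C #: no change
surface: ezgookoda

cell POLE=ri, GRD=du:
underlying: dus-gook-di
1. e -> o, i -> u / B C0 _: fires at position(s) 9: dusgookdu
2. 0 -> e / C _ C #: no change
surface: dusgookdu

cell POLE=ri, GRD=ri:
underlying: ir-gook-di
1. e -> o, i -> u / B C0 _: fires at position(s) 8: irgookdu
2. 0 -> e / C _ C #: no change
surface: irgookdu

cell POLE=ki, GRD=du:
underlying: dus-gook-ge
1. e -> o, i -> u / B C0 _: fires at position(s) 9: dusgookgo
2. 0 -> e / C _ C #: no change
surface: dusgookgo

cell POLE=gu, GRD=ri:
underlying: ir-gook-k
1. e -> o, i -> u / B C0 _: no change
2. 0 -> e / C _ C #: inserts after position(s) 6: irgookek
surface: irgookek


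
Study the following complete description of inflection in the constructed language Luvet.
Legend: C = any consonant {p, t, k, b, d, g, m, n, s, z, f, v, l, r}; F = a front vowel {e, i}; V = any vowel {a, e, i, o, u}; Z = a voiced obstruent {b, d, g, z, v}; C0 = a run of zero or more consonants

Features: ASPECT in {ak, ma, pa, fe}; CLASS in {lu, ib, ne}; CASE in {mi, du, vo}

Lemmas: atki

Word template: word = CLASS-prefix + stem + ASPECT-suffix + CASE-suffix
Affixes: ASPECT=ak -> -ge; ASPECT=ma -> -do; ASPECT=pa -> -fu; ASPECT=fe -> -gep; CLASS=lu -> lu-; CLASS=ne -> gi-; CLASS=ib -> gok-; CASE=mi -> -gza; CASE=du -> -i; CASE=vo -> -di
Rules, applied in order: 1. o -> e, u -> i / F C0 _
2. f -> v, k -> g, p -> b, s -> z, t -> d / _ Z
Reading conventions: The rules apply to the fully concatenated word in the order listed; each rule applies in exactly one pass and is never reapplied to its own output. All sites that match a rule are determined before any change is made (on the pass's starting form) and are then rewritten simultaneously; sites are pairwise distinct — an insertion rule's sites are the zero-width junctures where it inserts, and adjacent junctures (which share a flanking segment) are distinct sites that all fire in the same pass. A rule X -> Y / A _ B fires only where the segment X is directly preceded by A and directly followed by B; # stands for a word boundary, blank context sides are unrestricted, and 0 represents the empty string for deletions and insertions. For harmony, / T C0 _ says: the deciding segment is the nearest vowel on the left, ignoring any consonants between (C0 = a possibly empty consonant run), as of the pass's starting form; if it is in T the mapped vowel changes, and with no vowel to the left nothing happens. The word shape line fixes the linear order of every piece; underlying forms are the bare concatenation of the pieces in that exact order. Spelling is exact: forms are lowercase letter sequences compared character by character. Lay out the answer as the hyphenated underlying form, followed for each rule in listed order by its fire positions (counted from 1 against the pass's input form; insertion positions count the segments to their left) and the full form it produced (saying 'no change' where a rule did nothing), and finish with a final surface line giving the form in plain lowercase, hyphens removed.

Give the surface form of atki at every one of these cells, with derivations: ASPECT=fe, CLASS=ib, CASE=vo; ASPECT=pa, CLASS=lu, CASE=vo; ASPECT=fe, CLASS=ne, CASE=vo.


cell ASPECT=fe, CLASS=ib, CASE=vo:
underlying: gok-atki-gep-di
1. o -> e, u -> i / F C0 _: no change
2. f -> v, k -> g, p -> b, s -> z, t -> d / _ Z: fires at position(s) 10: gokatkigebdi
surface: gokatkigebdi

cell ASPECT=pa, CLASS=lu, CASE=vo:
underlying: lu-atki-fu-di
1. o -> e, u -> i / F C0 _: fires at position(s) 8: luatkifidi
2. f -> v, k -> g, p -> b, s -> z, t -> d / _ Z: no change
surface: luatkifidi

cell ASPECT=fe, CLASS=ne, CASE=vo:
underlying: gi-atki-gep-di
1. o -> e, u -> i / F C0 _: no change
2. f -> v, k -> g, p -> b, s -> z, t -> d / _ Z: fires at position(s) 9: giatkigebdi
surface: giatkigebdi


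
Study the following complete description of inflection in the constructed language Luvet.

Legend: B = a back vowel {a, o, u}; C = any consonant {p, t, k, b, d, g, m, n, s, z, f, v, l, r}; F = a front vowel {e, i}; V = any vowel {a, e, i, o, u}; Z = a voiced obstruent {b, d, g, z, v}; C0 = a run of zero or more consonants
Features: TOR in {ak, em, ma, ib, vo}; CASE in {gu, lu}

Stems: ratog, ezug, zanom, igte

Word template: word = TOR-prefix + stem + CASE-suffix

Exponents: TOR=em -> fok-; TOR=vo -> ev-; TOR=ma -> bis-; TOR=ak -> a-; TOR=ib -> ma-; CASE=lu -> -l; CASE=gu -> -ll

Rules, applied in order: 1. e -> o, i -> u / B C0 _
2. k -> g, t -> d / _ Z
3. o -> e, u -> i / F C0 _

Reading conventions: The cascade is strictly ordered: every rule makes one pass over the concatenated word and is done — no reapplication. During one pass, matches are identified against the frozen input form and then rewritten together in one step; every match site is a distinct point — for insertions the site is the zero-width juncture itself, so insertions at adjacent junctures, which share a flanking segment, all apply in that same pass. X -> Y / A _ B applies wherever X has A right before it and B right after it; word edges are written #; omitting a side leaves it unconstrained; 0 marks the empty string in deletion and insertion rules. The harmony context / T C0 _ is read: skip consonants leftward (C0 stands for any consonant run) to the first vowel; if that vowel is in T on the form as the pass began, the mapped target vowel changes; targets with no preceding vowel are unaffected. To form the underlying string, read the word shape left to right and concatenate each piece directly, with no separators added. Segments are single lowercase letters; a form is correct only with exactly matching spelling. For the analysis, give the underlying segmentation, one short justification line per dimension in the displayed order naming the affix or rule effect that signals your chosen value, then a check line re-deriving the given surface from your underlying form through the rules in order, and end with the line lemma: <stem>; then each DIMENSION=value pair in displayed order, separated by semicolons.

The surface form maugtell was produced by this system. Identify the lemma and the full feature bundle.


underlying: ma-igte-ll
TOR=ib - signalled by the affix ma-
CASE=gu - signalled by the affix -ll
check: maigtell -> maugtell -> maugtell -> maugtell
lemma: igte; TOR=ib; CASE=gu


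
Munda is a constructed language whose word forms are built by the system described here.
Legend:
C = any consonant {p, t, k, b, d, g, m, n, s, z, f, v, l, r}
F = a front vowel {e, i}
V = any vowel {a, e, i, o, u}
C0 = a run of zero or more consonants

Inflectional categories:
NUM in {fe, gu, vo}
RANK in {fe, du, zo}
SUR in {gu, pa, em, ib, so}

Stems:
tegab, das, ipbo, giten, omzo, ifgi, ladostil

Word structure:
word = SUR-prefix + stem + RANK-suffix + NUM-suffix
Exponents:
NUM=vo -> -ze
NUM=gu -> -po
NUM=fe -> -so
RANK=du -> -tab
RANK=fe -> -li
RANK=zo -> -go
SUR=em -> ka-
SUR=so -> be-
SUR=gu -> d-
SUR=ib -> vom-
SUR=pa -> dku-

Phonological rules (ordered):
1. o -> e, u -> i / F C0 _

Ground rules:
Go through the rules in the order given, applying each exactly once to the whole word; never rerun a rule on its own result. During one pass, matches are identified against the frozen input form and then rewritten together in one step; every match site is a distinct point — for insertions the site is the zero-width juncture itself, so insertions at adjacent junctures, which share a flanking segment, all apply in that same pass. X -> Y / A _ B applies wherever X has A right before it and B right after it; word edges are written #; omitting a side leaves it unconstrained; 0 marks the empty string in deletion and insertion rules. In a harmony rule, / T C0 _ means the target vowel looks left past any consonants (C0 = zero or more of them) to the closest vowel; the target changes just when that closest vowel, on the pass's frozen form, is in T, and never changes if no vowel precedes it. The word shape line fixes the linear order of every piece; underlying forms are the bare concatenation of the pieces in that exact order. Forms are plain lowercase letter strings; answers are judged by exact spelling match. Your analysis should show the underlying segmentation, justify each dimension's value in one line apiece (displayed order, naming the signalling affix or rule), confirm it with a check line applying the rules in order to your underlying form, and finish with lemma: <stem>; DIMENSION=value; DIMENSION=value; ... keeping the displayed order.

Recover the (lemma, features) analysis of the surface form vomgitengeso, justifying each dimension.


underlying: vom-giten-go-so
NUM=fe - signalled by the affix -so
RANK=zo - signalled by the affix -go
SUR=ib - signalled by the affix vom-
check: vomgitengoso -> vomgitengeso
lemma: giten; NUM=fe; RANK=zo; SUR=ib


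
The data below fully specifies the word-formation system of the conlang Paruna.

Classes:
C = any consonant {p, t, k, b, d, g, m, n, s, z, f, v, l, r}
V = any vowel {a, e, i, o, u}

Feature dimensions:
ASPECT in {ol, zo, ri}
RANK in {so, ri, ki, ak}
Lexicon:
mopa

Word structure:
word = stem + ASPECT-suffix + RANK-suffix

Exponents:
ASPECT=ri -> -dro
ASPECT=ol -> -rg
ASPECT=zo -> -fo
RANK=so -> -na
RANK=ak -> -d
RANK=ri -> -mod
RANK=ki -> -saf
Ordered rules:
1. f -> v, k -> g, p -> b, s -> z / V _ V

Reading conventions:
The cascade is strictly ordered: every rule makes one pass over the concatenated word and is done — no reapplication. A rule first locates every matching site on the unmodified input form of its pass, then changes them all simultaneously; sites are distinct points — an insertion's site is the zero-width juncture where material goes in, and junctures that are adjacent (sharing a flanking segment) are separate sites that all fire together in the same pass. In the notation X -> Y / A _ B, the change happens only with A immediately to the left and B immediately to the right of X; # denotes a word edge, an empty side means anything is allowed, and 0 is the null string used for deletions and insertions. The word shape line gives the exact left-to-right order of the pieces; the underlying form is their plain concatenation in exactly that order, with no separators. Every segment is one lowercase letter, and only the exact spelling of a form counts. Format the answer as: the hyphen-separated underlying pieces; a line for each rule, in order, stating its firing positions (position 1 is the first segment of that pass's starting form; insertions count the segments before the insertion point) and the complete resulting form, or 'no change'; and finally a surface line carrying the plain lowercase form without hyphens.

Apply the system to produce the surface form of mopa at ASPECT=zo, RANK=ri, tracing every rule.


underlying: mopa-fo-mod
1. f -> v, k -> g, p -> b, s -> z / V _ V: fires at position(s) 3, 5: mobavomod
surface: mobavomod


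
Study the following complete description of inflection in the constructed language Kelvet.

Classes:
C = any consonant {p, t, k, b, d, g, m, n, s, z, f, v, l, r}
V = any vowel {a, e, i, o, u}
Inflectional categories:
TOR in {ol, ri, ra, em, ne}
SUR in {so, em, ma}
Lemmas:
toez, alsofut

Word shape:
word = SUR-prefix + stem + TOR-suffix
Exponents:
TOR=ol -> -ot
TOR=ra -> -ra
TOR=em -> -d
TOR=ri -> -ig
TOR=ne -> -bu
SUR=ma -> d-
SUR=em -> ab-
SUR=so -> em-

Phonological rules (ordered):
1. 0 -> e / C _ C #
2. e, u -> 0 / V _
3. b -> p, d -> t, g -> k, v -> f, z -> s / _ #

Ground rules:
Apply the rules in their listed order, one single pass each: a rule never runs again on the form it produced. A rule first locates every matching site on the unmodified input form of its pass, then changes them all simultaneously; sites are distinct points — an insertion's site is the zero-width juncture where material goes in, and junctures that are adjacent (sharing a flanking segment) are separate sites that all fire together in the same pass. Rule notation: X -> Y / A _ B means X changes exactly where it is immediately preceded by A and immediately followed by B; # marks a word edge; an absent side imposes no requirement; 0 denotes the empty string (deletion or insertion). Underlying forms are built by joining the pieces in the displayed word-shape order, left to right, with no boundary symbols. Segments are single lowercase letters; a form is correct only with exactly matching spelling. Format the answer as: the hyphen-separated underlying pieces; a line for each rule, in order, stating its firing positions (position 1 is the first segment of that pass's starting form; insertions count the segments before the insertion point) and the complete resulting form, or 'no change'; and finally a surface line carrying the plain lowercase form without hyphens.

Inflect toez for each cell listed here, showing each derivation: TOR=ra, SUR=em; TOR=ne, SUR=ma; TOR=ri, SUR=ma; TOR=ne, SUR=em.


cell TOR=ra, SUR=em:
underlying: ab-toez-ra
1. 0 -> e / C _ C #: no change
2. e, u -> 0 / V _: fires at position(s) 5: abtozra
3. b -> p, d -> t, g -> k, v -> f, z -> s / _ #: no change
surface: abtozra

cell TOR=ne, SUR=ma:
underlying: d-toez-bu
1. 0 -> e / C _ C #: no change
2. e, u -> 0 / V _: fires at position(s) 4: dtozbu
3. b -> p, d -> t, g -> k, v -> f, z -> s / _ #: no change
surface: dtozbu

cell TOR=ri, SUR=ma:
underlying: d-toez-ig
1. 0 -> e / C _ C #: no change
2. e, u -> 0 / V _: fires at position(s) 4: dtozig
3. b -> p, d -> t, g -> k, v -> f, z -> s / _ #: fires at position(s) 6: dtozik
surface: dtozik

cell TOR=ne, SUR=em:
underlying: ab-toez-bu
1. 0 -> e / C _ C #: no change
2. e, u -> 0 / V _: fires at position(s) 5: abtozbu
3. b -> p, d -> t, g -> k, v -> f, z -> s / _ #: no change
surface: abtozbu


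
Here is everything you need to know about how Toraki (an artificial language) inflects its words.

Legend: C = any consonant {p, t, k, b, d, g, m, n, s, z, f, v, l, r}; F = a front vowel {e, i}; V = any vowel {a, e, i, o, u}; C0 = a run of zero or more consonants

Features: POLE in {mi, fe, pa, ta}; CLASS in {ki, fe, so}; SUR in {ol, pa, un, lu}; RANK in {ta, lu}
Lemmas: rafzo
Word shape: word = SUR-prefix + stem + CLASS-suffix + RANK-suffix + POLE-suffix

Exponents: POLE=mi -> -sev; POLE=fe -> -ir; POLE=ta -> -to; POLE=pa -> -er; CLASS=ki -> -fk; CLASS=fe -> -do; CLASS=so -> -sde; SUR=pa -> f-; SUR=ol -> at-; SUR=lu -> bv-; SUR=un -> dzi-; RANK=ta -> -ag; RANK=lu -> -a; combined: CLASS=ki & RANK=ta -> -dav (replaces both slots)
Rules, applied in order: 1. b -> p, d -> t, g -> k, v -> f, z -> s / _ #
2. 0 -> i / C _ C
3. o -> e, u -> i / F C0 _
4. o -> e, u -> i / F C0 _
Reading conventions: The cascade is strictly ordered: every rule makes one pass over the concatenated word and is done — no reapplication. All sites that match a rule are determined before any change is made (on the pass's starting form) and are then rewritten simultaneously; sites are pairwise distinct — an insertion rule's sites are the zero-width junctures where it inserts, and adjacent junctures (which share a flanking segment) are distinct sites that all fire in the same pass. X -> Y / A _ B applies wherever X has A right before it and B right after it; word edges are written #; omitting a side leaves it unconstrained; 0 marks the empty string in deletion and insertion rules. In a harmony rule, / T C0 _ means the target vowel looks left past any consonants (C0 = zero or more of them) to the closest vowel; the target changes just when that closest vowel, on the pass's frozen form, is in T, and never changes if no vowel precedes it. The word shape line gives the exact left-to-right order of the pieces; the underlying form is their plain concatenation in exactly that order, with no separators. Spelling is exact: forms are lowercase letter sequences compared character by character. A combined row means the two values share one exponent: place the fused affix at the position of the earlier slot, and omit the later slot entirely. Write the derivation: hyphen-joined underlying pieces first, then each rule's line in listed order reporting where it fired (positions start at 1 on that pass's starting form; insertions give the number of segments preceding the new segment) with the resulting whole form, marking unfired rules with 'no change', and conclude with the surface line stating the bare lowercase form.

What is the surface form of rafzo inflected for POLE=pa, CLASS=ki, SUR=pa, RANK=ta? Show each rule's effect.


underlying: f-rafzo-dav-er
1. b -> p, d -> t, g -> k, v -> f, z -> s / _ #: no change
2. 0 -> i / C _ C: inserts after position(s) 1, 4: firafizodaver
3. o -> e, u -> i / F C0 _: fires at position(s) 8: firafizedaver
4. o -> e, u -> i / F C0 _: no change
surface: firafizedaver


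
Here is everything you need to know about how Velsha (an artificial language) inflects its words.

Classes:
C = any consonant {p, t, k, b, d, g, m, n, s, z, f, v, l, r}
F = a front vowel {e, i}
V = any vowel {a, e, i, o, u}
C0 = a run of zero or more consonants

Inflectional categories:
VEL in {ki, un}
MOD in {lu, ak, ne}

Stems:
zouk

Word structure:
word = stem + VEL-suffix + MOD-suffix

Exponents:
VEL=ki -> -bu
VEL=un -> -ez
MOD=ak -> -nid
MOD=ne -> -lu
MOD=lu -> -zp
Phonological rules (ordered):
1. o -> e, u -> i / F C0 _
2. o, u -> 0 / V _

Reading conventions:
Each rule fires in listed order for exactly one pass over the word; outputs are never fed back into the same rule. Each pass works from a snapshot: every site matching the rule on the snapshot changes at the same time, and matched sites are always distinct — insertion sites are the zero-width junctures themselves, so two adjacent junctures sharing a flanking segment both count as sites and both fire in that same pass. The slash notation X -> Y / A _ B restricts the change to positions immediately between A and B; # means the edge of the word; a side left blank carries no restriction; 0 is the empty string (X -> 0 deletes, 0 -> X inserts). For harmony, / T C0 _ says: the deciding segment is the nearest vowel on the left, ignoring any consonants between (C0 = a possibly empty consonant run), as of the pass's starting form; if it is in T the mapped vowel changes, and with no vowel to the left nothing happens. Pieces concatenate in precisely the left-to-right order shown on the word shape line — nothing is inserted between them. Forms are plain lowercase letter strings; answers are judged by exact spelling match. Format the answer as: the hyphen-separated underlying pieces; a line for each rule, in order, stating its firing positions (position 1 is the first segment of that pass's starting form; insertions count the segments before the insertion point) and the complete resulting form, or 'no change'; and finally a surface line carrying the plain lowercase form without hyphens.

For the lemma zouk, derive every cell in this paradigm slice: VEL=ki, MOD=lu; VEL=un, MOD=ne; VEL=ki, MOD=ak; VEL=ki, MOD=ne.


cell VEL=ki, MOD=lu:
underlying: zouk-bu-zp
1. o -> e, u -> i / F C0 _: no change
2. o, u -> 0 / V _: fires at position(s) 3: zokbuzp
surface: zokbuzp

cell VEL=un, MOD=ne:
underlying: zouk-ez-lu
1. o -> e, u -> i / F C0 _: fires at position(s) 8: zoukezli
2. o, u -> 0 / V _: fires at position(s) 3: zokezli
surface: zokezli

cell VEL=ki, MOD=ak:
underlying: zouk-bu-nid
1. o -> e, u -> i / F C0 _: no change
2. o, u -> 0 / V _: fires at position(s) 3: zokbunid
surface: zokbunid

cell VEL=ki, MOD=ne:
underlying: zouk-bu-lu
1. o -> e, u -> i / F C0 _: no change
2. o, u -> 0 / V _: fires at position(s) 3: zokbulu
surface: zokbulu


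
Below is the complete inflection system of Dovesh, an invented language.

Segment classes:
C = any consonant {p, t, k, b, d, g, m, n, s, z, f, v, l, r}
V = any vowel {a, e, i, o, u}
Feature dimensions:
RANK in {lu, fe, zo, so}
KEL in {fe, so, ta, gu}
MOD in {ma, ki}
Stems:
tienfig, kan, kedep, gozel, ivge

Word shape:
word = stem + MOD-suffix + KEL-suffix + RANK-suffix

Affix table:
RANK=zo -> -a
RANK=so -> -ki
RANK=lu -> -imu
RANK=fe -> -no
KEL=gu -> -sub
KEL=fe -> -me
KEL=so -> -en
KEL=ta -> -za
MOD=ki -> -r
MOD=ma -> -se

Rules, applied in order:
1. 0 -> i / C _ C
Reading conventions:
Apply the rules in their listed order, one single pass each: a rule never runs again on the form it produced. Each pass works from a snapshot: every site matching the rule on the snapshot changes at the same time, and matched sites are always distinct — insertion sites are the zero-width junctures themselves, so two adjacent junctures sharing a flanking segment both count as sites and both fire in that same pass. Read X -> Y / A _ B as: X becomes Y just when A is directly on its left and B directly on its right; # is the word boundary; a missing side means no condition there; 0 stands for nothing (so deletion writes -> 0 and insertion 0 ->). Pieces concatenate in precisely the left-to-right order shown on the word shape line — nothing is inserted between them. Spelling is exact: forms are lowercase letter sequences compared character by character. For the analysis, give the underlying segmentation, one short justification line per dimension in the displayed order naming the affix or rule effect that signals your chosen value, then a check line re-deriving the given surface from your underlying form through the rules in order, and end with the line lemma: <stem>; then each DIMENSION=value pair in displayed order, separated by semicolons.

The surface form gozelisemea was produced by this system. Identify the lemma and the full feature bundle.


underlying: gozel-se-me-a
RANK=zo - signalled by the affix -a
KEL=fe - signalled by the affix -me
MOD=ma - signalled by the affix -se
check: gozelsemea -> gozelisemea
lemma: gozel; RANK=zo; KEL=fe; MOD=ma


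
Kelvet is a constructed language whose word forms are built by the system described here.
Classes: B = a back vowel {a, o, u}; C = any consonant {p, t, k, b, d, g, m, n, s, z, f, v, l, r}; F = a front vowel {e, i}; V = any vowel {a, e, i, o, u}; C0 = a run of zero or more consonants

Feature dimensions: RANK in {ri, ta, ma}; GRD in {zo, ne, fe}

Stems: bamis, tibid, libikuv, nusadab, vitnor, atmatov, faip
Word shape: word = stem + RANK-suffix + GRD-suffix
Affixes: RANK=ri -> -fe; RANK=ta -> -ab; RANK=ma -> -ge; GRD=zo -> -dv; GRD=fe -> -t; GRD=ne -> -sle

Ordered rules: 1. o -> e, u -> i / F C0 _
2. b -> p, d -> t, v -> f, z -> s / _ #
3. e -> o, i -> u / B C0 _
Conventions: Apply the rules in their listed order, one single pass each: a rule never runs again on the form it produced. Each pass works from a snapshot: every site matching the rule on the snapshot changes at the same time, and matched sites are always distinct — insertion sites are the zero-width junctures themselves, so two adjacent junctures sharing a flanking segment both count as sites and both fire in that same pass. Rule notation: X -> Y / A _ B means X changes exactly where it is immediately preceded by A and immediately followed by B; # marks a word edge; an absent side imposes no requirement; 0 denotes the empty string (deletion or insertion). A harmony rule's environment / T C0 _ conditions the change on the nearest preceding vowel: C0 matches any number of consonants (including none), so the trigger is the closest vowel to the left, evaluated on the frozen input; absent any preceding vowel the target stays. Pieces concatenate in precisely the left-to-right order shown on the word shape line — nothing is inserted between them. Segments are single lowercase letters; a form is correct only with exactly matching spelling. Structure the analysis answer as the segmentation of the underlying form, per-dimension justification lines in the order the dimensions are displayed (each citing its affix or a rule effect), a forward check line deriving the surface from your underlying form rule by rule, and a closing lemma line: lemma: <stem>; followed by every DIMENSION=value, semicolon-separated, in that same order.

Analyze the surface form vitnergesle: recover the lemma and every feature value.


underlying: vitnor-ge-sle
RANK=ma - signalled by the affix -ge
GRD=ne - signalled by the affix -sle
check: vitnorgesle -> vitnergesle -> vitnergesle -> vitnergesle
lemma: vitnor; RANK=ma; GRD=ne
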